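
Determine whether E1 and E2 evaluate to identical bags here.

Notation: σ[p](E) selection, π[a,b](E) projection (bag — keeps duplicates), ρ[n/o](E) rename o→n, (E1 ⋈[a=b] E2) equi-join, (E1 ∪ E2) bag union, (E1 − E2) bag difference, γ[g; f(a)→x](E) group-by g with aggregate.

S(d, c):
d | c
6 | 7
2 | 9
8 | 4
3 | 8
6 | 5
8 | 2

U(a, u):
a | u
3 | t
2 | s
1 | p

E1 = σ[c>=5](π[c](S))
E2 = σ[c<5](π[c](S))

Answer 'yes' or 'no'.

E1 per-node cardinality:
  S → 6
  π[c](S) → 6
  σ[c>=5](π[c](S)) → 4
E2 per-node cardinality:
  S → 6
  π[c](S) → 6
  σ[c<5](π[c](S)) → 2

E1 result:
c
5
7
8
9
E2 result:
c
2
4
Witness: (7,) appears 1× in E1 but 0× in E2.

no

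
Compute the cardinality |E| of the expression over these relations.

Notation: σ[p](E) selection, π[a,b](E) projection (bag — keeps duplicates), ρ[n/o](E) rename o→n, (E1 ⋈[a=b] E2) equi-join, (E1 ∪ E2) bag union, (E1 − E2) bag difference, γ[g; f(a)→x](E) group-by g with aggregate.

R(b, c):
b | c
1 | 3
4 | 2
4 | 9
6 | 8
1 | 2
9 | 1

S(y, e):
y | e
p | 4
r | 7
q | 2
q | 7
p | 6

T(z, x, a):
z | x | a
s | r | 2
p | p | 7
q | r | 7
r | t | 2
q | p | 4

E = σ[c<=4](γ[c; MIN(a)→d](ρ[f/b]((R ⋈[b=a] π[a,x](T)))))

Stepwise |·|:
  R → 6
  T → 5
  π[a,x](T) → 5
  (R ⋈[b=a] π[a,x](T)) → 2
  ρ[f/b]((R ⋈[b=a] π[a,x](T))) → 2
  γ[c; MIN(a)→d](ρ[f/b]((R ⋈[b=a] π[a,x](T)))) → 2
  σ[c<=4](γ[c; MIN(a)→d](ρ[f/b]((R ⋈[b=a] π[a,x](T))))) → 1

|E| = 1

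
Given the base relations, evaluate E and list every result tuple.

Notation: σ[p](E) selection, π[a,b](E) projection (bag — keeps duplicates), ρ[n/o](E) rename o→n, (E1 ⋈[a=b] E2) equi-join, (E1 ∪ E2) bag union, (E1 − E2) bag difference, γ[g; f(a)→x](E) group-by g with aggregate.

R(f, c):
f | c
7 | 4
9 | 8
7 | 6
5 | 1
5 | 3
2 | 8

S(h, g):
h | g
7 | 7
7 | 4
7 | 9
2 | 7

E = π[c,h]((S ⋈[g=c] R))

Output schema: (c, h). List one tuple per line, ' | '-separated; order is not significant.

Stepwise |·|:
  S → 4
  R → 6
  (S ⋈[g=c] R) → 1
  π[c,h]((S ⋈[g=c] R)) → 1

== RESULT ==
c | h
4 | 7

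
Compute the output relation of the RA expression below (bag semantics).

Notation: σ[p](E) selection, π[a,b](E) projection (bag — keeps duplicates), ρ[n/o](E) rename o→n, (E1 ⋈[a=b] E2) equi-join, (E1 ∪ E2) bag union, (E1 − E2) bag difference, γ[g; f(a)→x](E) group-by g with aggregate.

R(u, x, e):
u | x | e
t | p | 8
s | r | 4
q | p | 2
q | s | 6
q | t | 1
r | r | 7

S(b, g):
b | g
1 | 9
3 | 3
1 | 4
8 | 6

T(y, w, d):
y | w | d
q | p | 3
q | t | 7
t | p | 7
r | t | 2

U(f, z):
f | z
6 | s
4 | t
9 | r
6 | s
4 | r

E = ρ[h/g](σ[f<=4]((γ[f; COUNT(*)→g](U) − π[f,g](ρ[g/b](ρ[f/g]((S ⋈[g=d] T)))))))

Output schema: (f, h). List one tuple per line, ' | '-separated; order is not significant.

Row counts bottom-up:
  U → 5
  γ[f; COUNT(*)→g](U) → 3
  S → 4
  T → 4
  (S ⋈[g=d] T) → 1
  ρ[f/g]((S ⋈[g=d] T)) → 1
  ρ[g/b](ρ[f/g]((S ⋈[g=d] T))) → 1
  π[f,g](ρ[g/b](ρ[f/g]((S ⋈[g=d] T)))) → 1
  (γ[f; COUNT(*)→g](U) − π[f,g](ρ[g/b](ρ[f/g]((S ⋈[g=d] T))))) → 3
  σ[f<=4]((γ[f; COUNT(*)→g](U) − π[f,g](ρ[g/b](ρ[f/g]((S ⋈[g=d] T)))))) → 1
  ρ[h/g](σ[f<=4]((γ[f; COUNT(*)→g](U) − π[f,g](ρ[g/b](ρ[f/g]((S ⋈[g=d] T))))))) → 1

== RESULT ==
f | h
4 | 2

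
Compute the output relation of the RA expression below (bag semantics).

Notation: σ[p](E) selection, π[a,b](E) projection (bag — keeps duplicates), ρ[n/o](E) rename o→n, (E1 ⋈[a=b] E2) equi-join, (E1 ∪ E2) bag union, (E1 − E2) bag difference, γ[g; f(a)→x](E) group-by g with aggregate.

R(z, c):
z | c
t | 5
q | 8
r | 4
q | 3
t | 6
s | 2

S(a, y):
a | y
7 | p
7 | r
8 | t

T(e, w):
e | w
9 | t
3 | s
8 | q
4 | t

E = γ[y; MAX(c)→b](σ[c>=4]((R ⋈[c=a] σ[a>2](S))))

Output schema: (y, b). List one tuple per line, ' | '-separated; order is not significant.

Stepwise |·|:
  R → 6
  S → 3
  σ[a>2](S) → 3
  (R ⋈[c=a] σ[a>2](S)) → 1
  σ[c>=4]((R ⋈[c=a] σ[a>2](S))) → 1
  γ[y; MAX(c)→b](σ[c>=4]((R ⋈[c=a] σ[a>2](S)))) → 1

== RESULT ==
y | b
t | 8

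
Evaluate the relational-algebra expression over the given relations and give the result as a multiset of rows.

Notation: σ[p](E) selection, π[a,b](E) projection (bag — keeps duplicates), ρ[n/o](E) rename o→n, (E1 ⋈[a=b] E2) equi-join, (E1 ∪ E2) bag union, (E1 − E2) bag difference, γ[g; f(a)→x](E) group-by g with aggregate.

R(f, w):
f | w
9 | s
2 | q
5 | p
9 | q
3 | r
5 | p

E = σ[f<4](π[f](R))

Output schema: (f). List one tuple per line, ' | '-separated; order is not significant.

Subexpression sizes:
  R → 6
  π[f](R) → 6
  σ[f<4](π[f](R)) → 2

== RESULT ==
f
2
3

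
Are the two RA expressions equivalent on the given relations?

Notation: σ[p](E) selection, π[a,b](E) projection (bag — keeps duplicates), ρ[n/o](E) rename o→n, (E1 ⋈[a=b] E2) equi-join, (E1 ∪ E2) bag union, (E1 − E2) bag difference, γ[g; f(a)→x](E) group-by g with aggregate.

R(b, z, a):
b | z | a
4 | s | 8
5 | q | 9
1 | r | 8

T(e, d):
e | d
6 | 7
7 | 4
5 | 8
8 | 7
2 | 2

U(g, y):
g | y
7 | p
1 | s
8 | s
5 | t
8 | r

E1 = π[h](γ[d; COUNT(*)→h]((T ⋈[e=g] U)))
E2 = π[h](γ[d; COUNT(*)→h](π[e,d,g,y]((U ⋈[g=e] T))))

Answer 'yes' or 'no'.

E1 subexpression sizes:
  T → 5
  U → 5
  (T ⋈[e=g] U) → 4
  γ[d; COUNT(*)→h]((T ⋈[e=g] U)) → 3
  π[h](γ[d; COUNT(*)→h]((T ⋈[e=g] U))) → 3
E2 subexpression sizes:
  U → 5
  T → 5
  (U ⋈[g=e] T) → 4
  π[e,d,g,y]((U ⋈[g=e] T)) → 4
  γ[d; COUNT(*)→h](π[e,d,g,y]((U ⋈[g=e] T))) → 3
  π[h](γ[d; COUNT(*)→h](π[e,d,g,y]((U ⋈[g=e] T)))) → 3

E1 and E2 produce the same multiset:
h
1
1
2

yes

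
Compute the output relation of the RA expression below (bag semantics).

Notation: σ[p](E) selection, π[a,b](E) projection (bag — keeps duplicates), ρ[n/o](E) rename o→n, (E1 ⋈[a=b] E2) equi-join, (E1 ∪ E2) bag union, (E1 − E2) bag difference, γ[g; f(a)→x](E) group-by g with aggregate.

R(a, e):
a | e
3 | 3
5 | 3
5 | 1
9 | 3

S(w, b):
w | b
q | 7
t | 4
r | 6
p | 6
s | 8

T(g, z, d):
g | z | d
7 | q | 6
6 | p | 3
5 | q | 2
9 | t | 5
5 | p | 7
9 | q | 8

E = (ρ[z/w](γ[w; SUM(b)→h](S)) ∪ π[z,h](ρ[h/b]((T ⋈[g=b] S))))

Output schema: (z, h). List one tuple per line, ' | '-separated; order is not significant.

Subexpression sizes:
  S → 5
  γ[w; SUM(b)→h](S) → 5
  ρ[z/w](γ[w; SUM(b)→h](S)) → 5
  T → 6
  S → 5
  (T ⋈[g=b] S) → 3
  ρ[h/b]((T ⋈[g=b] S)) → 3
  π[z,h](ρ[h/b]((T ⋈[g=b] S))) → 3
  (ρ[z/w](γ[w; SUM(b)→h](S)) ∪ π[z,h](ρ[h/b]((T ⋈[g=b] S)))) → 8

== RESULT ==
z | h
p | 6
p | 6
p | 6
q | 7
q | 7
r | 6
s | 8
t | 4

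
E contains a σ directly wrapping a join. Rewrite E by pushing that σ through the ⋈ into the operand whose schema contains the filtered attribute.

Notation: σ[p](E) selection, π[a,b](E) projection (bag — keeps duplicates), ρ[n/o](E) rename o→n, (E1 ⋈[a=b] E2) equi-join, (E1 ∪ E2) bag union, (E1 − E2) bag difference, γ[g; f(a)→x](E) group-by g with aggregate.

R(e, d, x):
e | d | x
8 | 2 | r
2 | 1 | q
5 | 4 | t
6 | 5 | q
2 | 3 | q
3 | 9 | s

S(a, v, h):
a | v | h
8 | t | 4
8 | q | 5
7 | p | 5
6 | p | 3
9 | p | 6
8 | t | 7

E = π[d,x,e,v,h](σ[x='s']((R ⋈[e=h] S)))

σ filters on x, owned by the left side.
E' = π[d,x,e,v,h]((σ[x='s'](R) ⋈[e=h] S))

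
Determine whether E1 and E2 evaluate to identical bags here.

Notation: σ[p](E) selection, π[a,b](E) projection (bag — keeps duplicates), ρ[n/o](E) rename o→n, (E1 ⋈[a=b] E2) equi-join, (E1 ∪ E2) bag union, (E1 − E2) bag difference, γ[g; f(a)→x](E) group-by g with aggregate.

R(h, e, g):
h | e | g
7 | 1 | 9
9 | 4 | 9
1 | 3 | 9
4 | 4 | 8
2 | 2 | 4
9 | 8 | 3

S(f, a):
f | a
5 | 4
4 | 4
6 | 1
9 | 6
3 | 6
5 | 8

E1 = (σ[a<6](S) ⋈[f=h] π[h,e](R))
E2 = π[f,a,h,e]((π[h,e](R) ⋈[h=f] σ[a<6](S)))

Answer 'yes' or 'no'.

E1 row counts bottom-up:
  S → 6
  σ[a<6](S) → 3
  R → 6
  π[h,e](R) → 6
  (σ[a<6](S) ⋈[f=h] π[h,e](R)) → 1
E2 row counts bottom-up:
  R → 6
  π[h,e](R) → 6
  S → 6
  σ[a<6](S) → 3
  (π[h,e](R) ⋈[h=f] σ[a<6](S)) → 1
  π[f,a,h,e]((π[h,e](R) ⋈[h=f] σ[a<6](S))) → 1

E1 and E2 produce the same multiset:
f | a | h | e
4 | 4 | 4 | 4

yes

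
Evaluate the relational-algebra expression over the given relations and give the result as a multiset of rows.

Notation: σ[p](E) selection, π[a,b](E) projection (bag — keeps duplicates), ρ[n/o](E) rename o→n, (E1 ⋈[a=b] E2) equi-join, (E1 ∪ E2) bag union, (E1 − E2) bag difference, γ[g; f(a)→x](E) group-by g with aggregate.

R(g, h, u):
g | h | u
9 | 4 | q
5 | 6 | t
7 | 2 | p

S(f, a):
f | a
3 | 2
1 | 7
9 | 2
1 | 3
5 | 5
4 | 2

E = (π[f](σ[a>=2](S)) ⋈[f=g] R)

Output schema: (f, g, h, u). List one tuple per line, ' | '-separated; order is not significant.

Row counts bottom-up:
  S → 6
  σ[a>=2](S) → 6
  π[f](σ[a>=2](S)) → 6
  R → 3
  (π[f](σ[a>=2](S)) ⋈[f=g] R) → 2

== RESULT ==
f | g | h | u
5 | 5 | 6 | t
9 | 9 | 4 | q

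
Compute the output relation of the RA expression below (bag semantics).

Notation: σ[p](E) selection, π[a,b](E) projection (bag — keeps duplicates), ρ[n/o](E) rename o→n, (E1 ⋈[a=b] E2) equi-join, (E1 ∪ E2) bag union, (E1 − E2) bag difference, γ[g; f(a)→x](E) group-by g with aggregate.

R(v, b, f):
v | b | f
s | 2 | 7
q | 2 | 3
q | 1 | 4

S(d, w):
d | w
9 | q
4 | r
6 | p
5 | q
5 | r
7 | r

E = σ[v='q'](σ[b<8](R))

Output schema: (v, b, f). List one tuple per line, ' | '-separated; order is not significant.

Row counts bottom-up:
  R → 3
  σ[b<8](R) → 3
  σ[v='q'](σ[b<8](R)) → 2

== RESULT ==
v | b | f
q | 1 | 4
q | 2 | 3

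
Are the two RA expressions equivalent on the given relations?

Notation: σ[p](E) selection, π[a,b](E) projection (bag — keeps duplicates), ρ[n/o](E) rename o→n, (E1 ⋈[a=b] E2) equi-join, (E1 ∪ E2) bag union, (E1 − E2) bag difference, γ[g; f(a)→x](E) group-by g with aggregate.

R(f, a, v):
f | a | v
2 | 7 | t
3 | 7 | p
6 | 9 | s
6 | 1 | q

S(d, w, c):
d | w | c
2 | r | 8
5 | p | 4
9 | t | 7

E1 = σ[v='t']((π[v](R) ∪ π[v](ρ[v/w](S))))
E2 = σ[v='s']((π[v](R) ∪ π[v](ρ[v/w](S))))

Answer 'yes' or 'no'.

E1 row counts bottom-up:
  R → 4
  π[v](R) → 4
  S → 3
  ρ[v/w](S) → 3
  π[v](ρ[v/w](S)) → 3
  (π[v](R) ∪ π[v](ρ[v/w](S))) → 7
  σ[v='t']((π[v](R) ∪ π[v](ρ[v/w](S)))) → 2
E2 row counts bottom-up:
  R → 4
  π[v](R) → 4
  S → 3
  ρ[v/w](S) → 3
  π[v](ρ[v/w](S)) → 3
  (π[v](R) ∪ π[v](ρ[v/w](S))) → 7
  σ[v='s']((π[v](R) ∪ π[v](ρ[v/w](S)))) → 1

E1 result:
v
t
t
E2 result:
v
s
Witness: ('t',) appears 2× in E1 but 0× in E2.

no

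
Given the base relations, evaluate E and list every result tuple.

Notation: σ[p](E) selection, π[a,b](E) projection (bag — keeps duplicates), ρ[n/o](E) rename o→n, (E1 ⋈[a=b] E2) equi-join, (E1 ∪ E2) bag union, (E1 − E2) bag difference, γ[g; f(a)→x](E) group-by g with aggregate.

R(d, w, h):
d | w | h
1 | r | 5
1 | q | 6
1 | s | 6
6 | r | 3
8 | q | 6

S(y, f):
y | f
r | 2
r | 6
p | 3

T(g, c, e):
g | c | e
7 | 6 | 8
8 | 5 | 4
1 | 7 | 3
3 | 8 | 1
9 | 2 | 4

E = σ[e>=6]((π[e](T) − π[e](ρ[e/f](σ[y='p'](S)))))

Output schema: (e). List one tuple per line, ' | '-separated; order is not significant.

Row counts bottom-up:
  T → 5
  π[e](T) → 5
  S → 3
  σ[y='p'](S) → 1
  ρ[e/f](σ[y='p'](S)) → 1
  π[e](ρ[e/f](σ[y='p'](S))) → 1
  (π[e](T) − π[e](ρ[e/f](σ[y='p'](S)))) → 4
  σ[e>=6]((π[e](T) − π[e](ρ[e/f](σ[y='p'](S))))) → 1

== RESULT ==
e
8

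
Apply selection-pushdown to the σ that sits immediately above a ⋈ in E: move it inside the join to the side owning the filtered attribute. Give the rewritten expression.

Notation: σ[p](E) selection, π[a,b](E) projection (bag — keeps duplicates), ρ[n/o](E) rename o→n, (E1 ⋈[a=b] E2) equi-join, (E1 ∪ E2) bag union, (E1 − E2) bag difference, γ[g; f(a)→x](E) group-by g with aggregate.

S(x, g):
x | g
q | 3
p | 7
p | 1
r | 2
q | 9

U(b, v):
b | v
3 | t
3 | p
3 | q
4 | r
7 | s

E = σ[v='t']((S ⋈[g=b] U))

σ filters on v, owned by the right side.
E' = (S ⋈[g=b] σ[v='t'](U))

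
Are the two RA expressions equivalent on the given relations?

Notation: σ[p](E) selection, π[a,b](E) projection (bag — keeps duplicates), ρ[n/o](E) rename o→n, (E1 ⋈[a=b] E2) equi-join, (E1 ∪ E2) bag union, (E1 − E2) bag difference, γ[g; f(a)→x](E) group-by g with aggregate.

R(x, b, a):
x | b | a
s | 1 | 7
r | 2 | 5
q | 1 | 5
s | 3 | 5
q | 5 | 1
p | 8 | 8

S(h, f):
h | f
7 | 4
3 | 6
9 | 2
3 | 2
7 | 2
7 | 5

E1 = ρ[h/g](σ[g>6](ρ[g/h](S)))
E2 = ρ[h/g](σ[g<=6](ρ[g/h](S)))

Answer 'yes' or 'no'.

E1 row counts bottom-up:
  S → 6
  ρ[g/h](S) → 6
  σ[g>6](ρ[g/h](S)) → 4
  ρ[h/g](σ[g>6](ρ[g/h](S))) → 4
E2 row counts bottom-up:
  S → 6
  ρ[g/h](S) → 6
  σ[g<=6](ρ[g/h](S)) → 2
  ρ[h/g](σ[g<=6](ρ[g/h](S))) → 2

E1 result:
h | f
7 | 2
7 | 4
7 | 5
9 | 2
E2 result:
h | f
3 | 2
3 | 6
Witness: (7, 4) appears 1× in E1 but 0× in E2.

no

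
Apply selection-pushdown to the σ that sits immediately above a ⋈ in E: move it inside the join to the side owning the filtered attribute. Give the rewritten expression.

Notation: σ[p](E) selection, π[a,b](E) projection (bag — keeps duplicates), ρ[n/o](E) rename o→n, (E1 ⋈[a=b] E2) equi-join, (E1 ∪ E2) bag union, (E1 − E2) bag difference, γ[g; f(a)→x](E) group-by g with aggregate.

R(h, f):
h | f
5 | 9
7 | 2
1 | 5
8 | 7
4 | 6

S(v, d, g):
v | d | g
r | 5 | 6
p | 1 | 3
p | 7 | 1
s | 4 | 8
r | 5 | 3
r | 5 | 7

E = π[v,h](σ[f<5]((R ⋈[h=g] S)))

σ filters on f, owned by the left side.
E' = π[v,h]((σ[f<5](R) ⋈[h=g] S))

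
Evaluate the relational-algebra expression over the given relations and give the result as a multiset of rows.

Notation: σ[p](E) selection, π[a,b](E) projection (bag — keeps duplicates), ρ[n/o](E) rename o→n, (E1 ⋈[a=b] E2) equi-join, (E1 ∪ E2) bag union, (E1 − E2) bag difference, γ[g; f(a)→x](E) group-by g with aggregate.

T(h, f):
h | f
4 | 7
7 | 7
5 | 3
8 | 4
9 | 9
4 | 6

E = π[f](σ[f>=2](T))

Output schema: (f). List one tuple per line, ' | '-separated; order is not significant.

Row counts bottom-up:
  T → 6
  σ[f>=2](T) → 6
  π[f](σ[f>=2](T)) → 6

== RESULT ==
f
3
4
6
7
7
9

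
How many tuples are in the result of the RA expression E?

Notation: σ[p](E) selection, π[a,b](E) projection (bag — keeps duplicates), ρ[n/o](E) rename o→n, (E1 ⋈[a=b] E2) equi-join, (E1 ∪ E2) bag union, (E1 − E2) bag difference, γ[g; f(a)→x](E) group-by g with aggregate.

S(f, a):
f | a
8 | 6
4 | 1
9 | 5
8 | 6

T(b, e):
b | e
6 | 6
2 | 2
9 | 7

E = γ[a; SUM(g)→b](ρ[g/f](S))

Row counts bottom-up:
  S → 4
  ρ[g/f](S) → 4
  γ[a; SUM(g)→b](ρ[g/f](S)) → 3

|E| = 3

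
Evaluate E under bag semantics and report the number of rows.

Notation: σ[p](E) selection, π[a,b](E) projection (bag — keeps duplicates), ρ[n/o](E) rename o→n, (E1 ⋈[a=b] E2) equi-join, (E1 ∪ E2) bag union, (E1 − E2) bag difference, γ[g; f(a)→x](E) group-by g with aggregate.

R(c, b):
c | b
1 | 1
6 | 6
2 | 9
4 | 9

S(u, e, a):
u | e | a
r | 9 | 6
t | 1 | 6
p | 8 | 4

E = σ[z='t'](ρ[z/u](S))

Per-node cardinality:
  S → 3
  ρ[z/u](S) → 3
  σ[z='t'](ρ[z/u](S)) → 1

|E| = 1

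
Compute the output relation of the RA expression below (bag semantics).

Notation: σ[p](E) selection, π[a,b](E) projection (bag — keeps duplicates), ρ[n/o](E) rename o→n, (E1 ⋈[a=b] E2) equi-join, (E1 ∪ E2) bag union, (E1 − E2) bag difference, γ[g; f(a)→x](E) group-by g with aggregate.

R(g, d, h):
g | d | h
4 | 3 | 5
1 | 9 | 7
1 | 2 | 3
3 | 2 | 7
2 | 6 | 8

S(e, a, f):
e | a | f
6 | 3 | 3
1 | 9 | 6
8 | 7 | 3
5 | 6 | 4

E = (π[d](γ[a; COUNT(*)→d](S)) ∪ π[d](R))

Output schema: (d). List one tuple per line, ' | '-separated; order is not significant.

Per-node cardinality:
  S → 4
  γ[a; COUNT(*)→d](S) → 4
  π[d](γ[a; COUNT(*)→d](S)) → 4
  R → 5
  π[d](R) → 5
  (π[d](γ[a; COUNT(*)→d](S)) ∪ π[d](R)) → 9

== RESULT ==
d
1
1
1
1
2
2
3
6
9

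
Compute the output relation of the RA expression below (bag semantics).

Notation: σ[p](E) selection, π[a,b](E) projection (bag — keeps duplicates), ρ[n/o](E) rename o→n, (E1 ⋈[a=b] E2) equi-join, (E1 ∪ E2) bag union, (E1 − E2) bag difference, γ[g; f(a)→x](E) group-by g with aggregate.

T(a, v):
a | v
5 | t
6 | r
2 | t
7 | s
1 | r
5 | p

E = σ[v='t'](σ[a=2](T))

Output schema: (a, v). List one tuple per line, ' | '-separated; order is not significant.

Per-node cardinality:
  T → 6
  σ[a=2](T) → 1
  σ[v='t'](σ[a=2](T)) → 1

== RESULT ==
a | v
2 | t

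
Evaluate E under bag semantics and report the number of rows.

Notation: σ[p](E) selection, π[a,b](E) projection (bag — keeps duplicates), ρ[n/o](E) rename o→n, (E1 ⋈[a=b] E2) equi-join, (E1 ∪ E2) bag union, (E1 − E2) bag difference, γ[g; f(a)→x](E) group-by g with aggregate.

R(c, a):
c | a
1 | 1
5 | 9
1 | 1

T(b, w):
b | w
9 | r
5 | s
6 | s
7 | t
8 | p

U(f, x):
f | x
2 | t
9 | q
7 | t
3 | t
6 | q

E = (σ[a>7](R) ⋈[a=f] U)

Row counts bottom-up:
  R → 3
  σ[a>7](R) → 1
  U → 5
  (σ[a>7](R) ⋈[a=f] U) → 1

|E| = 1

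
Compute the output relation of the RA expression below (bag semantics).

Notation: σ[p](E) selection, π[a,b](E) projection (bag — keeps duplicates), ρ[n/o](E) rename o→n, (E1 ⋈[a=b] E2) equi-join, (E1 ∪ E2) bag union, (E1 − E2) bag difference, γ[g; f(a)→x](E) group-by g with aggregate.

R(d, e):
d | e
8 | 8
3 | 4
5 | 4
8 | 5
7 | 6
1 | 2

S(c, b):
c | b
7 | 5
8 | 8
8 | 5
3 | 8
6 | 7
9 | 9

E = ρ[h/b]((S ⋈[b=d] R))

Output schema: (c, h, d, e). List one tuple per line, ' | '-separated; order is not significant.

Per-node cardinality:
  S → 6
  R → 6
  (S ⋈[b=d] R) → 7
  ρ[h/b]((S ⋈[b=d] R)) → 7

== RESULT ==
c | h | d | e
3 | 8 | 8 | 5
3 | 8 | 8 | 8
6 | 7 | 7 | 6
7 | 5 | 5 | 4
8 | 5 | 5 | 4
8 | 8 | 8 | 5
8 | 8 | 8 | 8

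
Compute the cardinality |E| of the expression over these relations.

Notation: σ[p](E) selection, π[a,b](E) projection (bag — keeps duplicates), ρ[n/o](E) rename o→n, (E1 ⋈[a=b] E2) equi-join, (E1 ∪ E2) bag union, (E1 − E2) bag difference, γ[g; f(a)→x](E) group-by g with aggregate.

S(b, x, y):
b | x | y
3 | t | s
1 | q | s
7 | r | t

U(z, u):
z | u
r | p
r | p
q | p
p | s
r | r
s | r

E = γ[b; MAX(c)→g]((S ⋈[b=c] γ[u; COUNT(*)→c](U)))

Stepwise |·|:
  S → 3
  U → 6
  γ[u; COUNT(*)→c](U) → 3
  (S ⋈[b=c] γ[u; COUNT(*)→c](U)) → 2
  γ[b; MAX(c)→g]((S ⋈[b=c] γ[u; COUNT(*)→c](U))) → 2

|E| = 2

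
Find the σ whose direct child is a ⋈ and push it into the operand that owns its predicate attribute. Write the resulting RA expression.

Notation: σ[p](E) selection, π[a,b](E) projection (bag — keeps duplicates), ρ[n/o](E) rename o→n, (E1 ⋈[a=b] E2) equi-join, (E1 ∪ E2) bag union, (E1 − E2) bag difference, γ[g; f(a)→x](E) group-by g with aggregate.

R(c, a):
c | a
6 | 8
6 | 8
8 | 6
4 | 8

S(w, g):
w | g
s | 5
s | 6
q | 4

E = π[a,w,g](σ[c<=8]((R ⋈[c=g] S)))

σ filters on c, owned by the left side.
E' = π[a,w,g]((σ[c<=8](R) ⋈[c=g] S))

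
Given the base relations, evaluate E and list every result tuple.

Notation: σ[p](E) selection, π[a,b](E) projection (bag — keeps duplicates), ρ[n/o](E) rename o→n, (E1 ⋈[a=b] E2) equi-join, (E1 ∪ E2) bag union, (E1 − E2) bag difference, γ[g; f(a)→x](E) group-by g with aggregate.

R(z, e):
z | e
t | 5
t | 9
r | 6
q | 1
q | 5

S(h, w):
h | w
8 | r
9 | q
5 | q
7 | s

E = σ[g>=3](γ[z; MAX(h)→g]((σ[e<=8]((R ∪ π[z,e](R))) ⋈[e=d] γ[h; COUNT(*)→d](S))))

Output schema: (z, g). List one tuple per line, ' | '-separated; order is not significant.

Subexpression sizes:
  R → 5
  R → 5
  π[z,e](R) → 5
  (R ∪ π[z,e](R)) → 10
  σ[e<=8]((R ∪ π[z,e](R))) → 8
  S → 4
  γ[h; COUNT(*)→d](S) → 4
  (σ[e<=8]((R ∪ π[z,e](R))) ⋈[e=d] γ[h; COUNT(*)→d](S)) → 8
  γ[z; MAX(h)→g]((σ[e<=8]((R ∪ π[z,e](R))) ⋈[e=d] γ[h; COUNT(*)→d](S))) → 1
  σ[g>=3](γ[z; MAX(h)→g]((σ[e<=8]((R ∪ π[z,e](R))) ⋈[e=d] γ[h; COUNT(*)→d](S)))) → 1

== RESULT ==
z | g
q | 9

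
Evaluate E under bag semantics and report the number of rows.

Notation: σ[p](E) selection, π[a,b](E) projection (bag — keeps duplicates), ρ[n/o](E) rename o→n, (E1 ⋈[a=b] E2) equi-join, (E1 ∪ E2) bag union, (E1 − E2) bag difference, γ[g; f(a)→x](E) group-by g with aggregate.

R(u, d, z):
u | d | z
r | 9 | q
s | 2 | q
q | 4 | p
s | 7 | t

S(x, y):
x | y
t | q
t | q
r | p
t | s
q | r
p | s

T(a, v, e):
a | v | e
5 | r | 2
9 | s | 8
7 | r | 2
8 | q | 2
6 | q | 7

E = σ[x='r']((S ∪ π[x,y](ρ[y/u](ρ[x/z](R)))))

Per-node cardinality:
  S → 6
  R → 4
  ρ[x/z](R) → 4
  ρ[y/u](ρ[x/z](R)) → 4
  π[x,y](ρ[y/u](ρ[x/z](R))) → 4
  (S ∪ π[x,y](ρ[y/u](ρ[x/z](R)))) → 10
  σ[x='r']((S ∪ π[x,y](ρ[y/u](ρ[x/z](R))))) → 1

|E| = 1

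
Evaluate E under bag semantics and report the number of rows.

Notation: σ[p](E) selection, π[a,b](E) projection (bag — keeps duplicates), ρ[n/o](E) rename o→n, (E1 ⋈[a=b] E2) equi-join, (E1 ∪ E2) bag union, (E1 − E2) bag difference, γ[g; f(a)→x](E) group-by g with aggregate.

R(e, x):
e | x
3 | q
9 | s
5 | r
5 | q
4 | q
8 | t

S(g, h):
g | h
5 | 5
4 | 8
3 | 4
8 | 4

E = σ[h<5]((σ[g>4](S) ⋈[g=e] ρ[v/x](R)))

Subexpression sizes:
  S → 4
  σ[g>4](S) → 2
  R → 6
  ρ[v/x](R) → 6
  (σ[g>4](S) ⋈[g=e] ρ[v/x](R)) → 3
  σ[h<5]((σ[g>4](S) ⋈[g=e] ρ[v/x](R))) → 1

|E| = 1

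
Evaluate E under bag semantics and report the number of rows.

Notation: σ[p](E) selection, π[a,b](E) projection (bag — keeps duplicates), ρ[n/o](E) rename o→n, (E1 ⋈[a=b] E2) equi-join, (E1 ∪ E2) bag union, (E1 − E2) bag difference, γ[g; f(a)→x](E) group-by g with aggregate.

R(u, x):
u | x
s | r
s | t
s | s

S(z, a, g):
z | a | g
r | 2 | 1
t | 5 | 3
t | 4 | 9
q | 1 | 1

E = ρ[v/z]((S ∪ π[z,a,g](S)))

Per-node cardinality:
  S → 4
  S → 4
  π[z,a,g](S) → 4
  (S ∪ π[z,a,g](S)) → 8
  ρ[v/z]((S ∪ π[z,a,g](S))) → 8

|E| = 8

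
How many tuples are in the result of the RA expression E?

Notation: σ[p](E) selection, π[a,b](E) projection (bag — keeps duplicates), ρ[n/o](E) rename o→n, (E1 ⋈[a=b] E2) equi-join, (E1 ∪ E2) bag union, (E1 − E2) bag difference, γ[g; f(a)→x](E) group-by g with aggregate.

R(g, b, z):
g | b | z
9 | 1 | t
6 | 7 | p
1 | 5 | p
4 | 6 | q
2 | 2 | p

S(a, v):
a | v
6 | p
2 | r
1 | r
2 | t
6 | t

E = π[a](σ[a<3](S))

Stepwise |·|:
  S → 5
  σ[a<3](S) → 3
  π[a](σ[a<3](S)) → 3

|E| = 3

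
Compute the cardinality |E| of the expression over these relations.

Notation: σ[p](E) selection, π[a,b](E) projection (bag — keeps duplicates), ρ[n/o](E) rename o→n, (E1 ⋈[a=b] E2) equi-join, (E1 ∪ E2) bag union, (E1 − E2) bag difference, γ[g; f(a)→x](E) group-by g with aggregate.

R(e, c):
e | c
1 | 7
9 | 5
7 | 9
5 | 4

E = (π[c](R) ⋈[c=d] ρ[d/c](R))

Row counts bottom-up:
  R → 4
  π[c](R) → 4
  R → 4
  ρ[d/c](R) → 4
  (π[c](R) ⋈[c=d] ρ[d/c](R)) → 4

|E| = 4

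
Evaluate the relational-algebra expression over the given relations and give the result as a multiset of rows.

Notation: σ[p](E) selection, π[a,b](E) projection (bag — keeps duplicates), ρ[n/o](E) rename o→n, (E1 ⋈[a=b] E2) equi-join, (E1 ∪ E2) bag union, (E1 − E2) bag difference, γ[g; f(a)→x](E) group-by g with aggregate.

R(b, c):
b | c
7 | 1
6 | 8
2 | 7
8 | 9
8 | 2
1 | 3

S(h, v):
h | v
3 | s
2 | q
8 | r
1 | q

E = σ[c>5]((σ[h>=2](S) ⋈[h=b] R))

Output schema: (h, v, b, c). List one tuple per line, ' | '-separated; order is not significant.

Per-node cardinality:
  S → 4
  σ[h>=2](S) → 3
  R → 6
  (σ[h>=2](S) ⋈[h=b] R) → 3
  σ[c>5]((σ[h>=2](S) ⋈[h=b] R)) → 2

== RESULT ==
h | v | b | c
2 | q | 2 | 7
8 | r | 8 | 9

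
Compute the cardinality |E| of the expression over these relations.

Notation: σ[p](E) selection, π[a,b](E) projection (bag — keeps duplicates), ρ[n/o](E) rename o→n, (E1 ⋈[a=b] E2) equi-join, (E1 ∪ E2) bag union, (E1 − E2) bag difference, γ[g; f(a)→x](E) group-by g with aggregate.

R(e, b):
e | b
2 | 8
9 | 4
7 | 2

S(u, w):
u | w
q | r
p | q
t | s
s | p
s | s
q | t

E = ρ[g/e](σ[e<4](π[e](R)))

Stepwise |·|:
  R → 3
  π[e](R) → 3
  σ[e<4](π[e](R)) → 1
  ρ[g/e](σ[e<4](π[e](R))) → 1

|E| = 1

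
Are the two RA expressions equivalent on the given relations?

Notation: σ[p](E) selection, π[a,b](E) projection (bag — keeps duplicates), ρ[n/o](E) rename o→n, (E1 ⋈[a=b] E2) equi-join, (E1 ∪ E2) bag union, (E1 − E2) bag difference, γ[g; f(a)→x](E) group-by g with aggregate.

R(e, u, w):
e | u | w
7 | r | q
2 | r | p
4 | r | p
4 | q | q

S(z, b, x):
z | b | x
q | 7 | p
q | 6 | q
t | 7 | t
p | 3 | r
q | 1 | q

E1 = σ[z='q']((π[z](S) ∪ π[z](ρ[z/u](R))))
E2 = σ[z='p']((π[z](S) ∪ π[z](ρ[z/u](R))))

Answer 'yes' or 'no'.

E1 per-node cardinality:
  S → 5
  π[z](S) → 5
  R → 4
  ρ[z/u](R) → 4
  π[z](ρ[z/u](R)) → 4
  (π[z](S) ∪ π[z](ρ[z/u](R))) → 9
  σ[z='q']((π[z](S) ∪ π[z](ρ[z/u](R)))) → 4
E2 per-node cardinality:
  S → 5
  π[z](S) → 5
  R → 4
  ρ[z/u](R) → 4
  π[z](ρ[z/u](R)) → 4
  (π[z](S) ∪ π[z](ρ[z/u](R))) → 9
  σ[z='p']((π[z](S) ∪ π[z](ρ[z/u](R)))) → 1

E1 result:
z
q
q
q
q
E2 result:
z
p
Witness: ('p',) appears 0× in E1 but 1× in E2.

no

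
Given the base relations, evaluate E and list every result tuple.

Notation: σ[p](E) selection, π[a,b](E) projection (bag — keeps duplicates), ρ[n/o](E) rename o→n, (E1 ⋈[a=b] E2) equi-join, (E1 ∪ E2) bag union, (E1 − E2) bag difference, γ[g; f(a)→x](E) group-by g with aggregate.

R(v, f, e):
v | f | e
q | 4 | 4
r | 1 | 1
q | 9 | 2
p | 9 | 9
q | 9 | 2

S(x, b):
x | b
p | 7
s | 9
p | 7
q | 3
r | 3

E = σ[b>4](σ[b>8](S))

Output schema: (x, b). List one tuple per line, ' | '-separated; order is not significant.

Stepwise |·|:
  S → 5
  σ[b>8](S) → 1
  σ[b>4](σ[b>8](S)) → 1

== RESULT ==
x | b
s | 9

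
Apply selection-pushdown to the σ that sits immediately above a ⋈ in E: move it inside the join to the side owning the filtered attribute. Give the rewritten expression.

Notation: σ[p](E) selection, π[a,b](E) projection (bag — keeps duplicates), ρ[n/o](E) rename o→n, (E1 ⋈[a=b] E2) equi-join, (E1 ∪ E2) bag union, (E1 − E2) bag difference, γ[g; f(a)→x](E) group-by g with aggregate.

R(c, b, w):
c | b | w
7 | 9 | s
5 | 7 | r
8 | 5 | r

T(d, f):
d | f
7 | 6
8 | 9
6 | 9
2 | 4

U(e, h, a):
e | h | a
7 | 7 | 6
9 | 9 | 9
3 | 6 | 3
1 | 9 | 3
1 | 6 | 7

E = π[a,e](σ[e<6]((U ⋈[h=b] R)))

σ filters on e, owned by the left side.
E' = π[a,e]((σ[e<6](U) ⋈[h=b] R))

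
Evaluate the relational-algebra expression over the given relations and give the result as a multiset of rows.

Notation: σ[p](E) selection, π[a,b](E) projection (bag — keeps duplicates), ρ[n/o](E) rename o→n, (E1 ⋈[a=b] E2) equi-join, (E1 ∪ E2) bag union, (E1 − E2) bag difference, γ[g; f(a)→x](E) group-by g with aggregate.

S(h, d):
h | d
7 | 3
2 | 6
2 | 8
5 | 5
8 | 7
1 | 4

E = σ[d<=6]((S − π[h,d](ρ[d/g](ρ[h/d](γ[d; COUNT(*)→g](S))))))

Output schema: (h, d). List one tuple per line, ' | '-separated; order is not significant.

Per-node cardinality:
  S → 6
  S → 6
  γ[d; COUNT(*)→g](S) → 6
  ρ[h/d](γ[d; COUNT(*)→g](S)) → 6
  ρ[d/g](ρ[h/d](γ[d; COUNT(*)→g](S))) → 6
  π[h,d](ρ[d/g](ρ[h/d](γ[d; COUNT(*)→g](S)))) → 6
  (S − π[h,d](ρ[d/g](ρ[h/d](γ[d; COUNT(*)→g](S))))) → 6
  σ[d<=6]((S − π[h,d](ρ[d/g](ρ[h/d](γ[d; COUNT(*)→g](S)))))) → 4

== RESULT ==
h | d
1 | 4
2 | 6
5 | 5
7 | 3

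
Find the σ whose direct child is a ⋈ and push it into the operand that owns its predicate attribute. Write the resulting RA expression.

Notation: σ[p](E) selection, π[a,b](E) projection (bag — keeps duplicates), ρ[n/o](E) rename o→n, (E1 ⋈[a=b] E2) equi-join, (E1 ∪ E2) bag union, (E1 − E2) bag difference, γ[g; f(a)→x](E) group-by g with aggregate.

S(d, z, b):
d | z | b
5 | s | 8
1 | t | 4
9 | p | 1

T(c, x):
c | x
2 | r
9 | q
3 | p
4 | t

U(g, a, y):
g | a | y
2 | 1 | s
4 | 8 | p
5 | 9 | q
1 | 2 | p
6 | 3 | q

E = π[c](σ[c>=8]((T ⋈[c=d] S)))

σ filters on c, owned by the left side.
E' = π[c]((σ[c>=8](T) ⋈[c=d] S))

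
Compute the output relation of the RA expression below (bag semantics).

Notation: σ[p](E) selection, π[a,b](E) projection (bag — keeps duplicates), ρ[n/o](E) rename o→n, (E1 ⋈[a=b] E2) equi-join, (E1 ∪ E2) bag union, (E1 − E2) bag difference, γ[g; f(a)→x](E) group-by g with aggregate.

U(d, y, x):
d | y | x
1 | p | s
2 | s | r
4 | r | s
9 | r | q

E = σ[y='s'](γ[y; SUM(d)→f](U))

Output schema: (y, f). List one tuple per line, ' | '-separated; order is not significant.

Row counts bottom-up:
  U → 4
  γ[y; SUM(d)→f](U) → 3
  σ[y='s'](γ[y; SUM(d)→f](U)) → 1

== RESULT ==
y | f
s | 2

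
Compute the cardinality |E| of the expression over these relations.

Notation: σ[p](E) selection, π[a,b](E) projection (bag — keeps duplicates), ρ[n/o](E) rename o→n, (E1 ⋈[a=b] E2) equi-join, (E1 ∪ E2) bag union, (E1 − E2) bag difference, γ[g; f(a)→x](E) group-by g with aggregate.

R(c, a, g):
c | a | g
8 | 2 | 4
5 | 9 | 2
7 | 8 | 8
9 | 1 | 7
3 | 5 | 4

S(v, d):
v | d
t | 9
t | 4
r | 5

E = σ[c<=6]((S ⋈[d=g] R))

Per-node cardinality:
  S → 3
  R → 5
  (S ⋈[d=g] R) → 2
  σ[c<=6]((S ⋈[d=g] R)) → 1

|E| = 1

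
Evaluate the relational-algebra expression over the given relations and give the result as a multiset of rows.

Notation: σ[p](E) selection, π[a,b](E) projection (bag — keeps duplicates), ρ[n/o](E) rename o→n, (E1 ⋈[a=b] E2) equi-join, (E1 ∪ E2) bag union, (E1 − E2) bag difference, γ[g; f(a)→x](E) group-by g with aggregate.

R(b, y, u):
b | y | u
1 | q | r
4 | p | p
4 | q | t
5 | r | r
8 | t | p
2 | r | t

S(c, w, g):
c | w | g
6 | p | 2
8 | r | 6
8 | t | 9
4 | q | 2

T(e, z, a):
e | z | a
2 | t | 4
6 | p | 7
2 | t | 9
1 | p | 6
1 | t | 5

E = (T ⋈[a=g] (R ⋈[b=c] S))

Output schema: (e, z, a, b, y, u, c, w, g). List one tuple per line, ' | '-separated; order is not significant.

Subexpression sizes:
  T → 5
  R → 6
  S → 4
  (R ⋈[b=c] S) → 4
  (T ⋈[a=g] (R ⋈[b=c] S)) → 2

== RESULT ==
e | z | a | b | y | u | c | w | g
1 | p | 6 | 8 | t | p | 8 | r | 6
2 | t | 9 | 8 | t | p | 8 | t | 9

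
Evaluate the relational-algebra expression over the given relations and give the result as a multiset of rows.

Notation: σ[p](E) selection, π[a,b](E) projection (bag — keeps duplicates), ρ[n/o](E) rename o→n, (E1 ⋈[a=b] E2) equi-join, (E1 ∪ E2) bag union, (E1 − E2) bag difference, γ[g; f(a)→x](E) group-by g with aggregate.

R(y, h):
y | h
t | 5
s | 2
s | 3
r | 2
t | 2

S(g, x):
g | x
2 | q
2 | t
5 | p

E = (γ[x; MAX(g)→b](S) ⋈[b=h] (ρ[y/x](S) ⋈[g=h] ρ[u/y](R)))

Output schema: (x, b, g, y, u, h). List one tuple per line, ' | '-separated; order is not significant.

Stepwise |·|:
  S → 3
  γ[x; MAX(g)→b](S) → 3
  S → 3
  ρ[y/x](S) → 3
  R → 5
  ρ[u/y](R) → 5
  (ρ[y/x](S) ⋈[g=h] ρ[u/y](R)) → 7
  (γ[x; MAX(g)→b](S) ⋈[b=h] (ρ[y/x](S) ⋈[g=h] ρ[u/y](R))) → 13

== RESULT ==
x | b | g | y | u | h
p | 5 | 5 | p | t | 5
q | 2 | 2 | q | r | 2
q | 2 | 2 | q | s | 2
q | 2 | 2 | q | t | 2
q | 2 | 2 | t | r | 2
q | 2 | 2 | t | s | 2
q | 2 | 2 | t | t | 2
t | 2 | 2 | q | r | 2
t | 2 | 2 | q | s | 2
t | 2 | 2 | q | t | 2
t | 2 | 2 | t | r | 2
t | 2 | 2 | t | s | 2
t | 2 | 2 | t | t | 2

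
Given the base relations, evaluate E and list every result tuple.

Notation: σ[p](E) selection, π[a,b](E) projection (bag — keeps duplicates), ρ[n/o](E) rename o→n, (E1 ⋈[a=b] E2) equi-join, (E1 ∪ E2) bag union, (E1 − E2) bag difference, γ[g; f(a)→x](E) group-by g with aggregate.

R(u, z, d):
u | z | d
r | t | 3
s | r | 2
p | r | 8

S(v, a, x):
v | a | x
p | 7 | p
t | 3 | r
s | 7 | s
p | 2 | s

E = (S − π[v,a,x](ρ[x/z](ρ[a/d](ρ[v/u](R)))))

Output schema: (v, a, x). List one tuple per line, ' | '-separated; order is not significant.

Stepwise |·|:
  S → 4
  R → 3
  ρ[v/u](R) → 3
  ρ[a/d](ρ[v/u](R)) → 3
  ρ[x/z](ρ[a/d](ρ[v/u](R))) → 3
  π[v,a,x](ρ[x/z](ρ[a/d](ρ[v/u](R)))) → 3
  (S − π[v,a,x](ρ[x/z](ρ[a/d](ρ[v/u](R))))) → 4

== RESULT ==
v | a | x
p | 2 | s
p | 7 | p
s | 7 | s
t | 3 | r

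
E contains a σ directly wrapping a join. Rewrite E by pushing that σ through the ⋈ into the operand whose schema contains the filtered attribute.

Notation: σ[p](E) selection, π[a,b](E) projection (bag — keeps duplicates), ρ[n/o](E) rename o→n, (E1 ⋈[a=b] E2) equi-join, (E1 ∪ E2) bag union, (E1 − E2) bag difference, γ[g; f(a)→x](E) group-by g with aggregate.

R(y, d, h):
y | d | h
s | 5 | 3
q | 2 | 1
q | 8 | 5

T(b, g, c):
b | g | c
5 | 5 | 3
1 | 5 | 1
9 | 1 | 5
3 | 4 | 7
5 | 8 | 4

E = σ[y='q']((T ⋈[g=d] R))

σ filters on y, owned by the right side.
E' = (T ⋈[g=d] σ[y='q'](R))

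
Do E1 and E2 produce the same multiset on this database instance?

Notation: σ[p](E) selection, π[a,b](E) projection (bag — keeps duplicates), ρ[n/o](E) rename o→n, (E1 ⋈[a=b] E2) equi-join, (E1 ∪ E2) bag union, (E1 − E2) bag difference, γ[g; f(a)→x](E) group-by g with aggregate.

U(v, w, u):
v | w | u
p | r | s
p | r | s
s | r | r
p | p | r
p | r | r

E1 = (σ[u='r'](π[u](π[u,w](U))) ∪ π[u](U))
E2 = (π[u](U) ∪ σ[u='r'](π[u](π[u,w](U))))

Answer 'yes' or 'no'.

E1 subexpression sizes:
  U → 5
  π[u,w](U) → 5
  π[u](π[u,w](U)) → 5
  σ[u='r'](π[u](π[u,w](U))) → 3
  U → 5
  π[u](U) → 5
  (σ[u='r'](π[u](π[u,w](U))) ∪ π[u](U)) → 8
E2 subexpression sizes:
  U → 5
  π[u](U) → 5
  U → 5
  π[u,w](U) → 5
  π[u](π[u,w](U)) → 5
  σ[u='r'](π[u](π[u,w](U))) → 3
  (π[u](U) ∪ σ[u='r'](π[u](π[u,w](U)))) → 8

E1 and E2 produce the same multiset:
u
r
r
r
r
r
r
s
s

yes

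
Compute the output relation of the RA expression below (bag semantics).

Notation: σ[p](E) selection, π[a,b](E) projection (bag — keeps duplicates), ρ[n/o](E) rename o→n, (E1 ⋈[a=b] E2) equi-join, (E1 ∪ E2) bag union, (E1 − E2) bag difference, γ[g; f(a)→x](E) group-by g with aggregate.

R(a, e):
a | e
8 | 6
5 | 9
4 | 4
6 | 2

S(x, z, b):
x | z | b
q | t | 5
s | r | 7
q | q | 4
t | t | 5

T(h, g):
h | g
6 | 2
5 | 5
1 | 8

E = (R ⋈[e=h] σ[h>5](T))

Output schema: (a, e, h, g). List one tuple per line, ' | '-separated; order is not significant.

Per-node cardinality:
  R → 4
  T → 3
  σ[h>5](T) → 1
  (R ⋈[e=h] σ[h>5](T)) → 1

== RESULT ==
a | e | h | g
8 | 6 | 6 | 2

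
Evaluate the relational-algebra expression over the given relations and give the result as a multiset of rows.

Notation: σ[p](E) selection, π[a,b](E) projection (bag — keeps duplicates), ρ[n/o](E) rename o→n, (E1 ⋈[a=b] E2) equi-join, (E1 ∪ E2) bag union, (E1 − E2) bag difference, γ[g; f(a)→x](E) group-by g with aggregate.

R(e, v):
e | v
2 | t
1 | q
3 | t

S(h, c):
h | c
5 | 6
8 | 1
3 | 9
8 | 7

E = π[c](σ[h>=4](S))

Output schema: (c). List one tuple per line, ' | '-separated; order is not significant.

Subexpression sizes:
  S → 4
  σ[h>=4](S) → 3
  π[c](σ[h>=4](S)) → 3

== RESULT ==
c
1
6
7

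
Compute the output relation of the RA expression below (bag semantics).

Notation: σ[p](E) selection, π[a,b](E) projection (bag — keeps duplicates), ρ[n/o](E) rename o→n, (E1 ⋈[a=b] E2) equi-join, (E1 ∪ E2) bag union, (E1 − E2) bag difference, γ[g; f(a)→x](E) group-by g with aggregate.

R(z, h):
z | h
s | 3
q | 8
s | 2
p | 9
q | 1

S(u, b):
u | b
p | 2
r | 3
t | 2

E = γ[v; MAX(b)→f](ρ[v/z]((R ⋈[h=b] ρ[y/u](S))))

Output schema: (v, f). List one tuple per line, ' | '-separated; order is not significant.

Stepwise |·|:
  R → 5
  S → 3
  ρ[y/u](S) → 3
  (R ⋈[h=b] ρ[y/u](S)) → 3
  ρ[v/z]((R ⋈[h=b] ρ[y/u](S))) → 3
  γ[v; MAX(b)→f](ρ[v/z]((R ⋈[h=b] ρ[y/u](S)))) → 1

== RESULT ==
v | f
s | 3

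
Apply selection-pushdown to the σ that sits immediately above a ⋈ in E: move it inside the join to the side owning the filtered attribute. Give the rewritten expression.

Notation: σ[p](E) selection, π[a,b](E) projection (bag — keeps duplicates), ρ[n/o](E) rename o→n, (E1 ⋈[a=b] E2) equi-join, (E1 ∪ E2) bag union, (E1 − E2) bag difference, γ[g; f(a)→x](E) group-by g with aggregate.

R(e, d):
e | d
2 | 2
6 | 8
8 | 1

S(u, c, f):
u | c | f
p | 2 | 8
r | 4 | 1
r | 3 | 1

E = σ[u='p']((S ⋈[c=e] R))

σ filters on u, owned by the left side.
E' = (σ[u='p'](S) ⋈[c=e] R)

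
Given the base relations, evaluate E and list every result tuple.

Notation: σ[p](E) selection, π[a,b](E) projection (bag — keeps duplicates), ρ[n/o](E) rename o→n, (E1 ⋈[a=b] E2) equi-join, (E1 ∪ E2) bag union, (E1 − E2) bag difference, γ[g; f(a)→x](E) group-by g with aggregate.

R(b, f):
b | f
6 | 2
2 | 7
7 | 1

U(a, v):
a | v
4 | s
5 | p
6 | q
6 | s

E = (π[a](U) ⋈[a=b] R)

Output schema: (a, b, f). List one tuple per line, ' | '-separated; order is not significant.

Row counts bottom-up:
  U → 4
  π[a](U) → 4
  R → 3
  (π[a](U) ⋈[a=b] R) → 2

== RESULT ==
a | b | f
6 | 6 | 2
6 | 6 | 2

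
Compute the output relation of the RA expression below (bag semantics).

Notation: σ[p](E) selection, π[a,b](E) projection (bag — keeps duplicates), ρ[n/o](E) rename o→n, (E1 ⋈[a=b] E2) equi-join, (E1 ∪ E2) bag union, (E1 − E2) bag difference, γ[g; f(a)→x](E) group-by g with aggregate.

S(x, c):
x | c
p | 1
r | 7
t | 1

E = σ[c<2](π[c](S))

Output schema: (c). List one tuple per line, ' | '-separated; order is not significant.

Row counts bottom-up:
  S → 3
  π[c](S) → 3
  σ[c<2](π[c](S)) → 2

== RESULT ==
c
1
1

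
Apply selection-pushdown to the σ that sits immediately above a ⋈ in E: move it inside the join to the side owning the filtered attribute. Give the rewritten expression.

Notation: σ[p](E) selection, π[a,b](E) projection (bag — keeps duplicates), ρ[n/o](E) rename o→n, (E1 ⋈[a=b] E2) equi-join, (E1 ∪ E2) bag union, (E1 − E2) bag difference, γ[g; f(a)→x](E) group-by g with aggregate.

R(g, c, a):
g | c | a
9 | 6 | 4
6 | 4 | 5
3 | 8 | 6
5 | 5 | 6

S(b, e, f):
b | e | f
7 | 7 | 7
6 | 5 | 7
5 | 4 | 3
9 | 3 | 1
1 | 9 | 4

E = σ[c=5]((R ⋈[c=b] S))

σ filters on c, owned by the left side.
E' = (σ[c=5](R) ⋈[c=b] S)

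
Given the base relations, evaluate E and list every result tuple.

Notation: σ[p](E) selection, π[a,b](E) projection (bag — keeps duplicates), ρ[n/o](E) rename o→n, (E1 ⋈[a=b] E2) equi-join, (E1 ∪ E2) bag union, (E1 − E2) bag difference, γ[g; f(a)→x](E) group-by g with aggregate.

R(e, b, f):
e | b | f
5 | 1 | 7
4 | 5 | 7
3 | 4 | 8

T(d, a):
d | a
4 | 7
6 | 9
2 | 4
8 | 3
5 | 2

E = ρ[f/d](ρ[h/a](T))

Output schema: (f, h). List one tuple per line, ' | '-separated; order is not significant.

Row counts bottom-up:
  T → 5
  ρ[h/a](T) → 5
  ρ[f/d](ρ[h/a](T)) → 5

== RESULT ==
f | h
2 | 4
4 | 7
5 | 2
6 | 9
8 | 3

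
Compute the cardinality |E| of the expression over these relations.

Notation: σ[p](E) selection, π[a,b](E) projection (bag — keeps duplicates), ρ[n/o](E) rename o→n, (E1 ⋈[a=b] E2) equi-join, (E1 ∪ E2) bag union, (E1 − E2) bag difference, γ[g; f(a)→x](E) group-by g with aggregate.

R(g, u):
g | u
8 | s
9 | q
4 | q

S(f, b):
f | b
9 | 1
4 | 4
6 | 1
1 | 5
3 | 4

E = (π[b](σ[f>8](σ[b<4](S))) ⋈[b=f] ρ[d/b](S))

Stepwise |·|:
  S → 5
  σ[b<4](S) → 2
  σ[f>8](σ[b<4](S)) → 1
  π[b](σ[f>8](σ[b<4](S))) → 1
  S → 5
  ρ[d/b](S) → 5
  (π[b](σ[f>8](σ[b<4](S))) ⋈[b=f] ρ[d/b](S)) → 1

|E| = 1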